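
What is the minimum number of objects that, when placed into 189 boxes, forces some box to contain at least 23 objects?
n = (23 − 1)·189 + 1 = 4159

By the generalised pigeonhole principle, to guarantee some box contains ≥ r objects we need more than (r − 1) · k objects total. Threshold: n = (r − 1) · k + 1. With r = 23 and k = 189: n = 22 · 189 + 1 = 4158 + 1 = 4159. For n = 4158 = 22 · 189, we can put exactly 22 objects in every box, avoiding 23 in any single one — so 4159 is tight.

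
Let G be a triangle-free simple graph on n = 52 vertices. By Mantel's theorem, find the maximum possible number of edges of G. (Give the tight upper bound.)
ex(52, K_3) = ⌊52^2/4⌋ = 676

Mantel (1907): a triangle-free graph on n vertices has at most ⌊n^2/4⌋ edges, with equality for the complete bipartite graph K_{⌊n/2⌋, ⌈n/2⌉}. For n = 52: ⌊52^2/4⌋ = ⌊2704/4⌋ = 676. The extremal graph is K_{26, 26}, which has 26·26 = 676 edges.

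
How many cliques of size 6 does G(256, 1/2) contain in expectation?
E[# K_6] = C(256, 6) · (1/2)^C(6, 2) = 368532802176 / 2^15 = 2879162517/256 ≈ 11246728.582031

For each 6-subset S of vertices (there are C(256, 6) = 368532802176 such S), let X_S = 1 if S induces a K_6 (all C(6, 2) = 15 edges present). Then P(X_S = 1) = (1/2)^15 = 1/32768. By linearity of expectation, E[# K_6] = C(256, 6) · (1/2)^15 = 368532802176 / 32768 = 2879162517/256 ≈ 11246728.582031.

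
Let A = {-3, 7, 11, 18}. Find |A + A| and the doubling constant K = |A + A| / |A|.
K = |A + A| / |A| = 10/4 = 5/2

Enumerate A + A = {a + b : a, b ∈ A}. With |A| = 4, there are |A|^2 = 16 ordered sum pairs; collecting distinct values, A + A = {-6, 4, 8, 14, 15, 18, 22, 25, 29, 36}, so |A + A| = 10. Thus K = 10/4 = 5/2. For comparison, the minimum possible |A + A| over all 4-element sets is 2·4 − 1 = 7 (so min K = 7/4), attained only by arithmetic progressions.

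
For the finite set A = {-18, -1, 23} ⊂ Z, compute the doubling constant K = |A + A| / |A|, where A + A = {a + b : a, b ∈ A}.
K = |A + A| / |A| = 6/3 = 2

Enumerate A + A = {a + b : a, b ∈ A}. With |A| = 3, there are |A|^2 = 9 ordered sum pairs; collecting distinct values, A + A = {-36, -19, -2, 5, 22, 46}, so |A + A| = 6. Thus K = 6/3 = 2. For comparison, the minimum possible |A + A| over all 3-element sets is 2·3 − 1 = 5 (so min K = 5/3), attained only by arithmetic progressions.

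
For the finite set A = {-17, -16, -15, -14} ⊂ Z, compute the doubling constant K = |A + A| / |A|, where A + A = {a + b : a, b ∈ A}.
K = |A + A| / |A| = 7/4

Enumerate A + A = {a + b : a, b ∈ A}. With |A| = 4, there are |A|^2 = 16 ordered sum pairs; collecting distinct values, A + A = {-34, -33, -32, -31, -30, -29, -28}, so |A + A| = 7. Thus K = 7/4. Here |A + A| = 2|A| − 1 = 7, the minimum possible — so K = 7/4 is minimal, which holds iff A is an arithmetic progression.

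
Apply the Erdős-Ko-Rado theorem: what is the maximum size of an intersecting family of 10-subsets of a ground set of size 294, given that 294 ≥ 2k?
max |F| = C(293, 9) = 38740172144007620

The Erdős-Ko-Rado theorem states: for n ≥ 2k, an intersecting family of k-subsets of an n-element set has size at most C(n − 1, k − 1), with equality for 'star' families {A ⊆ [n] : |A| = k, i ∈ A} (fix an element i). For n = 294, k = 10: C(293, 9) = 38740172144007620.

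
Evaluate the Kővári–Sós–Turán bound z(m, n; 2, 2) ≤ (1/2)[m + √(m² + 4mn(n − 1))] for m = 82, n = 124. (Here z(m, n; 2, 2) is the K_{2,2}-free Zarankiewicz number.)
z(82, 124; 2, 2) ≤ (1/2)[82 + √(82² + 4·82·124·123)] = (1/2)[82 + √5009380] = 1160.0822

Kővári–Sós–Turán: let r_1, ..., r_82 be the row sums and z = Σ r_i the total number of 1s. Each pair of columns can share at most one row with both entries 1 (else a 2×2 all-ones block appears), so Σ_i C(r_i, 2) ≤ C(124, 2) = 7626. By convexity Σ_i C(r_i, 2) ≥ 82·C(z/82, 2) = z(z − 82)/(2·82), giving z² − 82z − 82·124·123 ≤ 0 and hence z ≤ (1/2)[82 + √(6724 + 4·1250664)] = (1/2)[82 + √5009380] ≈ (1/2)(82 + 2238.1644) = 1160.0822.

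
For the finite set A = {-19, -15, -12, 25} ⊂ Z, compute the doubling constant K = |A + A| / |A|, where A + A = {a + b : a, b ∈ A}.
K = |A + A| / |A| = 10/4 = 5/2

Enumerate A + A = {a + b : a, b ∈ A}. With |A| = 4, there are |A|^2 = 16 ordered sum pairs; collecting distinct values, A + A = {-38, -34, -31, -30, -27, -24, 6, 10, 13, 50}, so |A + A| = 10. Thus K = 10/4 = 5/2. For comparison, the minimum possible |A + A| over all 4-element sets is 2·4 − 1 = 7 (so min K = 7/4), attained only by arithmetic progressions.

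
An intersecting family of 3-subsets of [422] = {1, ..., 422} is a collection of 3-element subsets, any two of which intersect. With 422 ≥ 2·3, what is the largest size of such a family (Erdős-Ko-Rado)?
max |F| = C(421, 2) = 88410

The Erdős-Ko-Rado theorem states: for n ≥ 2k, an intersecting family of k-subsets of an n-element set has size at most C(n − 1, k − 1), with equality for 'star' families {A ⊆ [n] : |A| = k, i ∈ A} (fix an element i). For n = 422, k = 3: C(421, 2) = 88410.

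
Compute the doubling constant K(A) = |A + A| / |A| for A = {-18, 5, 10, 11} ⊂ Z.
K = |A + A| / |A| = 10/4 = 5/2

Enumerate A + A = {a + b : a, b ∈ A}. With |A| = 4, there are |A|^2 = 16 ordered sum pairs; collecting distinct values, A + A = {-36, -13, -8, -7, 10, 15, 16, 20, 21, 22}, so |A + A| = 10. Thus K = 10/4 = 5/2. For comparison, the minimum possible |A + A| over all 4-element sets is 2·4 − 1 = 7 (so min K = 7/4), attained only by arithmetic progressions.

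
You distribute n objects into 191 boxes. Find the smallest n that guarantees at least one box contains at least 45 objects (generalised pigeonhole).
n = (45 − 1)·191 + 1 = 8405

By the generalised pigeonhole principle, to guarantee some box contains ≥ r objects we need more than (r − 1) · k objects total. Threshold: n = (r − 1) · k + 1. With r = 45 and k = 191: n = 44 · 191 + 1 = 8404 + 1 = 8405. For n = 8404 = 44 · 191, we can put exactly 44 objects in every box, avoiding 45 in any single one — so 8405 is tight.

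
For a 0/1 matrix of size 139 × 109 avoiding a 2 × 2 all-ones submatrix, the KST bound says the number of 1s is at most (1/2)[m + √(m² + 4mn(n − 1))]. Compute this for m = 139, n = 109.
z(139, 109; 2, 2) ≤ (1/2)[139 + √(139² + 4·139·109·108)] = (1/2)[139 + √6564553] = 1350.5692

Kővári–Sós–Turán: let r_1, ..., r_139 be the row sums and z = Σ r_i the total number of 1s. Each pair of columns can share at most one row with both entries 1 (else a 2×2 all-ones block appears), so Σ_i C(r_i, 2) ≤ C(109, 2) = 5886. By convexity Σ_i C(r_i, 2) ≥ 139·C(z/139, 2) = z(z − 139)/(2·139), giving z² − 139z − 139·109·108 ≤ 0 and hence z ≤ (1/2)[139 + √(19321 + 4·1636308)] = (1/2)[139 + √6564553] ≈ (1/2)(139 + 2562.1384) = 1350.5692.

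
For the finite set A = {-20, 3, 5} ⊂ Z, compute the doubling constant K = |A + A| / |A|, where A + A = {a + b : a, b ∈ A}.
K = |A + A| / |A| = 6/3 = 2

Enumerate A + A = {a + b : a, b ∈ A}. With |A| = 3, there are |A|^2 = 9 ordered sum pairs; collecting distinct values, A + A = {-40, -17, -15, 6, 8, 10}, so |A + A| = 6. Thus K = 6/3 = 2. For comparison, the minimum possible |A + A| over all 3-element sets is 2·3 − 1 = 5 (so min K = 5/3), attained only by arithmetic progressions.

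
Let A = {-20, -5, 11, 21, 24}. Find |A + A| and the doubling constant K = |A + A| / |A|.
K = |A + A| / |A| = 15/5 = 3

Enumerate A + A = {a + b : a, b ∈ A}. With |A| = 5, there are |A|^2 = 25 ordered sum pairs; collecting distinct values, A + A = {-40, -25, -10, -9, 1, 4, 6, 16, 19, 22, 32, 35, 42, 45, 48}, so |A + A| = 15. Thus K = 15/5 = 3. For comparison, the minimum possible |A + A| over all 5-element sets is 2·5 − 1 = 9 (so min K = 9/5), attained only by arithmetic progressions.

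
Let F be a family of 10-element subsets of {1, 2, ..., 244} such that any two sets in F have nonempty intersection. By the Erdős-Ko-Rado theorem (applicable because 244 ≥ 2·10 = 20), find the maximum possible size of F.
max |F| = C(243, 9) = 7007933309466870

The Erdős-Ko-Rado theorem states: for n ≥ 2k, an intersecting family of k-subsets of an n-element set has size at most C(n − 1, k − 1), with equality for 'star' families {A ⊆ [n] : |A| = k, i ∈ A} (fix an element i). For n = 244, k = 10: C(243, 9) = 7007933309466870.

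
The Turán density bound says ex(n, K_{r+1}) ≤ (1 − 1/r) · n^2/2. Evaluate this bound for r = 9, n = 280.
Turán density bound = (8/9) · 280^2/2 = 313600/9 ≈ 34844.4444

Turán's theorem: ex(n, K_{r+1}) is achieved by the complete r-partite Turán graph T(n, r) with parts as balanced as possible, and is at most (1 − 1/r) · n^2/2. For r = 9, n = 280: the density bound is (8/9) · 78400/2 = 313600/9 ≈ 34844.4444. The integer-valued extremum is e(T(280, 9)) = 34844, which is strictly less than the density bound 313600/9 since 9 ∤ 280 (the parts of T(280, 9) cannot all be equal).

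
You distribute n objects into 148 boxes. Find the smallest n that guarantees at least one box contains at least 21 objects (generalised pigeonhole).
n = (21 − 1)·148 + 1 = 2961

By the generalised pigeonhole principle, to guarantee some box contains ≥ r objects we need more than (r − 1) · k objects total. Threshold: n = (r − 1) · k + 1. With r = 21 and k = 148: n = 20 · 148 + 1 = 2960 + 1 = 2961. For n = 2960 = 20 · 148, we can put exactly 20 objects in every box, avoiding 21 in any single one — so 2961 is tight.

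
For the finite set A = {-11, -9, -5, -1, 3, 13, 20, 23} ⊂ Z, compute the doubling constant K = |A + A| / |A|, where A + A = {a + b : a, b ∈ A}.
K = |A + A| / |A| = 30/8 = 15/4

Enumerate A + A = {a + b : a, b ∈ A}. With |A| = 8, there are |A|^2 = 64 ordered sum pairs; collecting distinct values, A + A = {-22, -20, -18, -16, -14, -12, -10, -8, -6, -2, 2, 4, 6, 8, 9, 11, 12, 14, 15, 16, 18, 19, 22, 23, 26, 33, 36, 40, 43, 46}, so |A + A| = 30. Thus K = 30/8 = 15/4. For comparison, the minimum possible |A + A| over all 8-element sets is 2·8 − 1 = 15 (so min K = 15/8), attained only by arithmetic progressions.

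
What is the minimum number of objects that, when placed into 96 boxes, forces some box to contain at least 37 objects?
n = (37 − 1)·96 + 1 = 3457

By the generalised pigeonhole principle, to guarantee some box contains ≥ r objects we need more than (r − 1) · k objects total. Threshold: n = (r − 1) · k + 1. With r = 37 and k = 96: n = 36 · 96 + 1 = 3456 + 1 = 3457. For n = 3456 = 36 · 96, we can put exactly 36 objects in every box, avoiding 37 in any single one — so 3457 is tight.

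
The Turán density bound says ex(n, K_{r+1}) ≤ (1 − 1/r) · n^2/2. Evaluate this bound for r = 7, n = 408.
Turán density bound = (6/7) · 408^2/2 = 499392/7 ≈ 71341.7143

Turán's theorem: ex(n, K_{r+1}) is achieved by the complete r-partite Turán graph T(n, r) with parts as balanced as possible, and is at most (1 − 1/r) · n^2/2. For r = 7, n = 408: the density bound is (6/7) · 166464/2 = 499392/7 ≈ 71341.7143. The integer-valued extremum is e(T(408, 7)) = 71341, which is strictly less than the density bound 499392/7 since 7 ∤ 408 (the parts of T(408, 7) cannot all be equal).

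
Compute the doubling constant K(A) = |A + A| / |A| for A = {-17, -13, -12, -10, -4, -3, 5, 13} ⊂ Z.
K = |A + A| / |A| = 30/8 = 15/4

Enumerate A + A = {a + b : a, b ∈ A}. With |A| = 8, there are |A|^2 = 64 ordered sum pairs; collecting distinct values, A + A = {-34, -30, -29, -27, -26, -25, -24, -23, -22, -21, -20, -17, -16, -15, -14, -13, -12, -8, -7, -6, -5, -4, 0, 1, 2, 3, 9, 10, 18, 26}, so |A + A| = 30. Thus K = 30/8 = 15/4. For comparison, the minimum possible |A + A| over all 8-element sets is 2·8 − 1 = 15 (so min K = 15/8), attained only by arithmetic progressions.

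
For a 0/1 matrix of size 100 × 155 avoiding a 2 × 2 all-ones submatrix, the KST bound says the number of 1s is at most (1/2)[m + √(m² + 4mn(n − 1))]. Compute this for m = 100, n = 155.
z(100, 155; 2, 2) ≤ (1/2)[100 + √(100² + 4·100·155·154)] = (1/2)[100 + √9558000] = 1595.8008

Kővári–Sós–Turán: let r_1, ..., r_100 be the row sums and z = Σ r_i the total number of 1s. Each pair of columns can share at most one row with both entries 1 (else a 2×2 all-ones block appears), so Σ_i C(r_i, 2) ≤ C(155, 2) = 11935. By convexity Σ_i C(r_i, 2) ≥ 100·C(z/100, 2) = z(z − 100)/(2·100), giving z² − 100z − 100·155·154 ≤ 0 and hence z ≤ (1/2)[100 + √(10000 + 4·2387000)] = (1/2)[100 + √9558000] ≈ (1/2)(100 + 3091.6015) = 1595.8008.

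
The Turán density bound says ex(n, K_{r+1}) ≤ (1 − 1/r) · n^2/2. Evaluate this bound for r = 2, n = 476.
Turán density bound = (1/2) · 476^2/2 = 56644

Turán's theorem: ex(n, K_{r+1}) is achieved by the complete r-partite Turán graph T(n, r) with parts as balanced as possible, and is at most (1 − 1/r) · n^2/2. For r = 2, n = 476: the density bound is (1/2) · 226576/2 = 56644. Since 2 ∣ 476, the Turán graph T(476, 2) has parts of equal size 238, and its edge count e(T(476, 2)) = 56644 attains the density bound exactly.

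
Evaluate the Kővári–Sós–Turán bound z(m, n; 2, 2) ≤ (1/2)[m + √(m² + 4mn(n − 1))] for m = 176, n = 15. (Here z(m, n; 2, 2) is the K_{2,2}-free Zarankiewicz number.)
z(176, 15; 2, 2) ≤ (1/2)[176 + √(176² + 4·176·15·14)] = (1/2)[176 + √178816] = 299.4332

Kővári–Sós–Turán: let r_1, ..., r_176 be the row sums and z = Σ r_i the total number of 1s. Each pair of columns can share at most one row with both entries 1 (else a 2×2 all-ones block appears), so Σ_i C(r_i, 2) ≤ C(15, 2) = 105. By convexity Σ_i C(r_i, 2) ≥ 176·C(z/176, 2) = z(z − 176)/(2·176), giving z² − 176z − 176·15·14 ≤ 0 and hence z ≤ (1/2)[176 + √(30976 + 4·36960)] = (1/2)[176 + √178816] ≈ (1/2)(176 + 422.8664) = 299.4332.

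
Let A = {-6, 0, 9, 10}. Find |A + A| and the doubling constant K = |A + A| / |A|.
K = |A + A| / |A| = 10/4 = 5/2

Enumerate A + A = {a + b : a, b ∈ A}. With |A| = 4, there are |A|^2 = 16 ordered sum pairs; collecting distinct values, A + A = {-12, -6, 0, 3, 4, 9, 10, 18, 19, 20}, so |A + A| = 10. Thus K = 10/4 = 5/2. For comparison, the minimum possible |A + A| over all 4-element sets is 2·4 − 1 = 7 (so min K = 7/4), attained only by arithmetic progressions.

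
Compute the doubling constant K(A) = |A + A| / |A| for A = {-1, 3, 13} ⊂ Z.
K = |A + A| / |A| = 6/3 = 2

Enumerate A + A = {a + b : a, b ∈ A}. With |A| = 3, there are |A|^2 = 9 ordered sum pairs; collecting distinct values, A + A = {-2, 2, 6, 12, 16, 26}, so |A + A| = 6. Thus K = 6/3 = 2. For comparison, the minimum possible |A + A| over all 3-element sets is 2·3 − 1 = 5 (so min K = 5/3), attained only by arithmetic progressions.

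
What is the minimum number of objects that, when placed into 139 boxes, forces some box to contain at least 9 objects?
n = (9 − 1)·139 + 1 = 1113

By the generalised pigeonhole principle, to guarantee some box contains ≥ r objects we need more than (r − 1) · k objects total. Threshold: n = (r − 1) · k + 1. With r = 9 and k = 139: n = 8 · 139 + 1 = 1112 + 1 = 1113. For n = 1112 = 8 · 139, we can put exactly 8 objects in every box, avoiding 9 in any single one — so 1113 is tight.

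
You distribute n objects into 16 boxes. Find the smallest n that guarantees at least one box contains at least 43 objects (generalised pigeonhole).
n = (43 − 1)·16 + 1 = 673

By the generalised pigeonhole principle, to guarantee some box contains ≥ r objects we need more than (r − 1) · k objects total. Threshold: n = (r − 1) · k + 1. With r = 43 and k = 16: n = 42 · 16 + 1 = 672 + 1 = 673. For n = 672 = 42 · 16, we can put exactly 42 objects in every box, avoiding 43 in any single one — so 673 is tight.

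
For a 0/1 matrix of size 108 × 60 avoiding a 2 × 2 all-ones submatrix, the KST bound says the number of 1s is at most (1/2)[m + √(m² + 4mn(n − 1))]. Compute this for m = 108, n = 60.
z(108, 60; 2, 2) ≤ (1/2)[108 + √(108² + 4·108·60·59)] = (1/2)[108 + √1540944] = 674.6738

Kővári–Sós–Turán: let r_1, ..., r_108 be the row sums and z = Σ r_i the total number of 1s. Each pair of columns can share at most one row with both entries 1 (else a 2×2 all-ones block appears), so Σ_i C(r_i, 2) ≤ C(60, 2) = 1770. By convexity Σ_i C(r_i, 2) ≥ 108·C(z/108, 2) = z(z − 108)/(2·108), giving z² − 108z − 108·60·59 ≤ 0 and hence z ≤ (1/2)[108 + √(11664 + 4·382320)] = (1/2)[108 + √1540944] ≈ (1/2)(108 + 1241.3477) = 674.6738.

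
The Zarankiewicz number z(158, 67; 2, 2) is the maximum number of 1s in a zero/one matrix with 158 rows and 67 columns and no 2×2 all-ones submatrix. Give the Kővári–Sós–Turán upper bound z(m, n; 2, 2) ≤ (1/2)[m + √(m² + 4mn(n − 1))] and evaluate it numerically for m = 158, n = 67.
z(158, 67; 2, 2) ≤ (1/2)[158 + √(158² + 4·158·67·66)] = (1/2)[158 + √2819668] = 918.5934

Kővári–Sós–Turán: let r_1, ..., r_158 be the row sums and z = Σ r_i the total number of 1s. Each pair of columns can share at most one row with both entries 1 (else a 2×2 all-ones block appears), so Σ_i C(r_i, 2) ≤ C(67, 2) = 2211. By convexity Σ_i C(r_i, 2) ≥ 158·C(z/158, 2) = z(z − 158)/(2·158), giving z² − 158z − 158·67·66 ≤ 0 and hence z ≤ (1/2)[158 + √(24964 + 4·698676)] = (1/2)[158 + √2819668] ≈ (1/2)(158 + 1679.1867) = 918.5934.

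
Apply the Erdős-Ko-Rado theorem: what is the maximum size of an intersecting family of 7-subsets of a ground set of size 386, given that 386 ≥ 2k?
max |F| = C(385, 6) = 4349408176960

Erdős-Ko-Rado (1961): when n ≥ 2k, max |F| = C(n−1, k−1). The bound is attained by the star {A : i ∈ A} for any fixed i ∈ [n]. Here C(386−1, 7−1) = C(385, 6) = 4349408176960.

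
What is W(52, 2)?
W(52, 2) = 52 + 1 = 53

A 2-term AP is any pair of integers, so a monochromatic 2-AP exists iff some colour is used at least twice. With 52 colours, the colouring i ↦ i on {1, ..., 52} uses each colour once, avoiding any monochromatic pair, so W(52, 2) > 52. For {1, ..., 53}, pigeonhole forces two integers of the same colour, which form a monochromatic 2-AP. Hence W(52, 2) = 53.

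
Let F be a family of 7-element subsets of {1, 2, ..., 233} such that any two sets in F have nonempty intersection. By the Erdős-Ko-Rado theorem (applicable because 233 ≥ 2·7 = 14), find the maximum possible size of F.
max |F| = C(232, 6) = 202904412172

The Erdős-Ko-Rado theorem states: for n ≥ 2k, an intersecting family of k-subsets of an n-element set has size at most C(n − 1, k − 1), with equality for 'star' families {A ⊆ [n] : |A| = k, i ∈ A} (fix an element i). For n = 233, k = 7: C(232, 6) = 202904412172.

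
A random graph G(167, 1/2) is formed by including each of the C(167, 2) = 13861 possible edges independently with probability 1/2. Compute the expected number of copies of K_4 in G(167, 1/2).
E[# K_4] = C(167, 4) · (1/2)^C(4, 2) = 31256555 / 2^6 = 488383.671875

For each 4-subset S of vertices (there are C(167, 4) = 31256555 such S), let X_S = 1 if S induces a K_4 (all C(4, 2) = 6 edges present). Then P(X_S = 1) = (1/2)^6 = 1/64. By linearity of expectation, E[# K_4] = C(167, 4) · (1/2)^6 = 31256555 / 64 = 488383.671875.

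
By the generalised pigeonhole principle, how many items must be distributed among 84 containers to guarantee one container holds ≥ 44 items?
n = (44 − 1)·84 + 1 = 3613

By the generalised pigeonhole principle, to guarantee some box contains ≥ r objects we need more than (r − 1) · k objects total. Threshold: n = (r − 1) · k + 1. With r = 44 and k = 84: n = 43 · 84 + 1 = 3612 + 1 = 3613. For n = 3612 = 43 · 84, we can put exactly 43 objects in every box, avoiding 44 in any single one — so 3613 is tight.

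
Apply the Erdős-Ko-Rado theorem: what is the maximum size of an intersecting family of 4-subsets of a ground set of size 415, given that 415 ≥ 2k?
max |F| = C(414, 3) = 11740764

Erdős-Ko-Rado (1961): when n ≥ 2k, max |F| = C(n−1, k−1). The bound is attained by the star {A : i ∈ A} for any fixed i ∈ [n]. Here C(415−1, 4−1) = C(414, 3) = 11740764.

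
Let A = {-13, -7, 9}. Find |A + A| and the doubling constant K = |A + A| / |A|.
K = |A + A| / |A| = 6/3 = 2

Enumerate A + A = {a + b : a, b ∈ A}. With |A| = 3, there are |A|^2 = 9 ordered sum pairs; collecting distinct values, A + A = {-26, -20, -14, -4, 2, 18}, so |A + A| = 6. Thus K = 6/3 = 2. For comparison, the minimum possible |A + A| over all 3-element sets is 2·3 − 1 = 5 (so min K = 5/3), attained only by arithmetic progressions.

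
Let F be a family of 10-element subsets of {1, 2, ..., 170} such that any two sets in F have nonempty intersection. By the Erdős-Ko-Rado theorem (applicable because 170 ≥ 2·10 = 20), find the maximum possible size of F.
max |F| = C(169, 9) = 249524848105533

Erdős-Ko-Rado (1961): when n ≥ 2k, max |F| = C(n−1, k−1). The bound is attained by the star {A : i ∈ A} for any fixed i ∈ [n]. Here C(170−1, 10−1) = C(169, 9) = 249524848105533.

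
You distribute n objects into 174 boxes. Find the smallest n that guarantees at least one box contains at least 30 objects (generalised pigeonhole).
n = (30 − 1)·174 + 1 = 5047

By the generalised pigeonhole principle, to guarantee some box contains ≥ r objects we need more than (r − 1) · k objects total. Threshold: n = (r − 1) · k + 1. With r = 30 and k = 174: n = 29 · 174 + 1 = 5046 + 1 = 5047. For n = 5046 = 29 · 174, we can put exactly 29 objects in every box, avoiding 30 in any single one — so 5047 is tight.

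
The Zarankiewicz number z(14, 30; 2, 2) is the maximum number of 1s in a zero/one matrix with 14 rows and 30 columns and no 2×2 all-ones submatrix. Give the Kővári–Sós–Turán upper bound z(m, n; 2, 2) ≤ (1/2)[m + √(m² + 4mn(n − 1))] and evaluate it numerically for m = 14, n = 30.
z(14, 30; 2, 2) ≤ (1/2)[14 + √(14² + 4·14·30·29)] = (1/2)[14 + √48916] = 117.5848

Kővári–Sós–Turán: let r_1, ..., r_14 be the row sums and z = Σ r_i the total number of 1s. Each pair of columns can share at most one row with both entries 1 (else a 2×2 all-ones block appears), so Σ_i C(r_i, 2) ≤ C(30, 2) = 435. By convexity Σ_i C(r_i, 2) ≥ 14·C(z/14, 2) = z(z − 14)/(2·14), giving z² − 14z − 14·30·29 ≤ 0 and hence z ≤ (1/2)[14 + √(196 + 4·12180)] = (1/2)[14 + √48916] ≈ (1/2)(14 + 221.1696) = 117.5848.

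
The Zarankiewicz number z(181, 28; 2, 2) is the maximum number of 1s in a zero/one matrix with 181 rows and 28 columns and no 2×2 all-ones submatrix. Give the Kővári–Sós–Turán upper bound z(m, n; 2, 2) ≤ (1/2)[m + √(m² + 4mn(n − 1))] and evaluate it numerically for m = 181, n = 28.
z(181, 28; 2, 2) ≤ (1/2)[181 + √(181² + 4·181·28·27)] = (1/2)[181 + √580105] = 471.3231

Kővári–Sós–Turán: let r_1, ..., r_181 be the row sums and z = Σ r_i the total number of 1s. Each pair of columns can share at most one row with both entries 1 (else a 2×2 all-ones block appears), so Σ_i C(r_i, 2) ≤ C(28, 2) = 378. By convexity Σ_i C(r_i, 2) ≥ 181·C(z/181, 2) = z(z − 181)/(2·181), giving z² − 181z − 181·28·27 ≤ 0 and hence z ≤ (1/2)[181 + √(32761 + 4·136836)] = (1/2)[181 + √580105] ≈ (1/2)(181 + 761.6462) = 471.3231.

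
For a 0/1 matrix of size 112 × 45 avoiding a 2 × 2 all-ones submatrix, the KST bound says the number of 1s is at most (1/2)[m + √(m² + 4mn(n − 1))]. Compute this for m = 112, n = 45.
z(112, 45; 2, 2) ≤ (1/2)[112 + √(112² + 4·112·45·44)] = (1/2)[112 + √899584] = 530.232

Kővári–Sós–Turán: let r_1, ..., r_112 be the row sums and z = Σ r_i the total number of 1s. Each pair of columns can share at most one row with both entries 1 (else a 2×2 all-ones block appears), so Σ_i C(r_i, 2) ≤ C(45, 2) = 990. By convexity Σ_i C(r_i, 2) ≥ 112·C(z/112, 2) = z(z − 112)/(2·112), giving z² − 112z − 112·45·44 ≤ 0 and hence z ≤ (1/2)[112 + √(12544 + 4·221760)] = (1/2)[112 + √899584] ≈ (1/2)(112 + 948.464) = 530.232.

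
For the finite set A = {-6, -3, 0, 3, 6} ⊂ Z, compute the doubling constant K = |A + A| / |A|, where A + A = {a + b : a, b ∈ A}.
K = |A + A| / |A| = 9/5

Enumerate A + A = {a + b : a, b ∈ A}. With |A| = 5, there are |A|^2 = 25 ordered sum pairs; collecting distinct values, A + A = {-12, -9, -6, -3, 0, 3, 6, 9, 12}, so |A + A| = 9. Thus K = 9/5. Here |A + A| = 2|A| − 1 = 9, the minimum possible — so K = 9/5 is minimal, which holds iff A is an arithmetic progression.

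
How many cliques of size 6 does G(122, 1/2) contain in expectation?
E[# K_6] = C(122, 6) · (1/2)^C(6, 2) = 4042116078 / 2^15 = 2021058039/16384 ≈ 123355.593201

For each 6-subset S of vertices (there are C(122, 6) = 4042116078 such S), let X_S = 1 if S induces a K_6 (all C(6, 2) = 15 edges present). Then P(X_S = 1) = (1/2)^15 = 1/32768. By linearity of expectation, E[# K_6] = C(122, 6) · (1/2)^15 = 4042116078 / 32768 = 2021058039/16384 ≈ 123355.593201.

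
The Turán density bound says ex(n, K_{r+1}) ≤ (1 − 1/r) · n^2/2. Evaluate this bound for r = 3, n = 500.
Turán density bound = (2/3) · 500^2/2 = 250000/3 ≈ 83333.3333

Turán's theorem: ex(n, K_{r+1}) is achieved by the complete r-partite Turán graph T(n, r) with parts as balanced as possible, and is at most (1 − 1/r) · n^2/2. For r = 3, n = 500: the density bound is (2/3) · 250000/2 = 250000/3 ≈ 83333.3333. The integer-valued extremum is e(T(500, 3)) = 83333, which is strictly less than the density bound 250000/3 since 3 ∤ 500 (the parts of T(500, 3) cannot all be equal).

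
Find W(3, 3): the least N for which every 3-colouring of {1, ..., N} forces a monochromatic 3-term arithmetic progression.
W(3, 3) = 27

W(3, 3) = 27. The lower bound W(3, 3) > 26 comes from an explicit good 3-colouring of [1, 26]; the upper bound W(3, 3) ≤ 27 was verified by exhaustive search over 3-colourings of [1, 27].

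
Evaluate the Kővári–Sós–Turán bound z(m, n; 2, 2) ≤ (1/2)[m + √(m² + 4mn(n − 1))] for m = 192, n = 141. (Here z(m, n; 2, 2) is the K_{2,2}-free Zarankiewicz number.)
z(192, 141; 2, 2) ≤ (1/2)[192 + √(192² + 4·192·141·140)] = (1/2)[192 + √15197184] = 2045.1783

Kővári–Sós–Turán: let r_1, ..., r_192 be the row sums and z = Σ r_i the total number of 1s. Each pair of columns can share at most one row with both entries 1 (else a 2×2 all-ones block appears), so Σ_i C(r_i, 2) ≤ C(141, 2) = 9870. By convexity Σ_i C(r_i, 2) ≥ 192·C(z/192, 2) = z(z − 192)/(2·192), giving z² − 192z − 192·141·140 ≤ 0 and hence z ≤ (1/2)[192 + √(36864 + 4·3790080)] = (1/2)[192 + √15197184] ≈ (1/2)(192 + 3898.3566) = 2045.1783.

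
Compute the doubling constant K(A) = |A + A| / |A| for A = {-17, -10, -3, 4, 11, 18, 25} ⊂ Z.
K = |A + A| / |A| = 13/7

Enumerate A + A = {a + b : a, b ∈ A}. With |A| = 7, there are |A|^2 = 49 ordered sum pairs; collecting distinct values, A + A = {-34, -27, -20, -13, -6, 1, 8, 15, 22, 29, 36, 43, 50}, so |A + A| = 13. Thus K = 13/7. Here |A + A| = 2|A| − 1 = 13, the minimum possible — so K = 13/7 is minimal, which holds iff A is an arithmetic progression.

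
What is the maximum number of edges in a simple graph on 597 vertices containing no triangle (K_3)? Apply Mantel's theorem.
ex(597, K_3) = ⌊597^2/4⌋ = 89102

Mantel (1907): a triangle-free graph on n vertices has at most ⌊n^2/4⌋ edges, with equality for the complete bipartite graph K_{⌊n/2⌋, ⌈n/2⌉}. For n = 597: ⌊597^2/4⌋ = ⌊356409/4⌋ = 89102. The extremal graph is K_{298, 299}, which has 298·299 = 89102 edges.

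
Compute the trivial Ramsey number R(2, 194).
R(2, 194) = 194

R(2, k) = k for all k ≥ 2: in a 2-colouring of K_k, either some edge is red (a red K_2) or all edges are blue (a blue K_k). And K_{193} coloured all-blue has no blue K_194, so R(2, 194) > 193. Hence R(2, 194) = 194.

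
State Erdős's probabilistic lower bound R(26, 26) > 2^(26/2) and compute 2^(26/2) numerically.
2^(26/2) = 8192; so R(26, 26) > 8192

Colour each edge of K_n uniformly at random with red/blue. The expected number of monochromatic K_26 is C(n, 26) · 2 · 2^(−C(26,2)). If C(n, 26) · 2^(1 − C(26,2)) < 1, then with positive probability no monochromatic K_26 exists, so R(26, 26) > n. The standard estimate C(n, 26) ≤ n^26/26! shows this inequality holds whenever n ≤ 2^(26/2) (since 26! · 2^(C(26,2) − 1) > 2^(26^2/2) ≥ n^26). Hence R(26, 26) > 2^(26/2) = 8192.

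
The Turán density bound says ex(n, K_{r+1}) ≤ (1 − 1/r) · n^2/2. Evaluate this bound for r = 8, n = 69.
Turán density bound = (7/8) · 69^2/2 = 33327/16 ≈ 2082.9375

Turán's theorem: ex(n, K_{r+1}) is achieved by the complete r-partite Turán graph T(n, r) with parts as balanced as possible, and is at most (1 − 1/r) · n^2/2. For r = 8, n = 69: the density bound is (7/8) · 4761/2 = 33327/16 ≈ 2082.9375. The integer-valued extremum is e(T(69, 8)) = 2082, which is strictly less than the density bound 33327/16 since 8 ∤ 69 (the parts of T(69, 8) cannot all be equal).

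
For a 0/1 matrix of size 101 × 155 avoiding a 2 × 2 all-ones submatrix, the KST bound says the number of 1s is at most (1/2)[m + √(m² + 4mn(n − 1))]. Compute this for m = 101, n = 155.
z(101, 155; 2, 2) ≤ (1/2)[101 + √(101² + 4·101·155·154)] = (1/2)[101 + √9653681] = 1604.0187

Kővári–Sós–Turán: let r_1, ..., r_101 be the row sums and z = Σ r_i the total number of 1s. Each pair of columns can share at most one row with both entries 1 (else a 2×2 all-ones block appears), so Σ_i C(r_i, 2) ≤ C(155, 2) = 11935. By convexity Σ_i C(r_i, 2) ≥ 101·C(z/101, 2) = z(z − 101)/(2·101), giving z² − 101z − 101·155·154 ≤ 0 and hence z ≤ (1/2)[101 + √(10201 + 4·2410870)] = (1/2)[101 + √9653681] ≈ (1/2)(101 + 3107.0373) = 1604.0187.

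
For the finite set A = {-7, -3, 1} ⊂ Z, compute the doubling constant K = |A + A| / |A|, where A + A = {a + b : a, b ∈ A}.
K = |A + A| / |A| = 5/3

Enumerate A + A = {a + b : a, b ∈ A}. With |A| = 3, there are |A|^2 = 9 ordered sum pairs; collecting distinct values, A + A = {-14, -10, -6, -2, 2}, so |A + A| = 5. Thus K = 5/3. Here |A + A| = 2|A| − 1 = 5, the minimum possible — so K = 5/3 is minimal, which holds iff A is an arithmetic progression.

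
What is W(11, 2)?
W(11, 2) = 11 + 1 = 12

A 2-term AP is any pair of integers, so a monochromatic 2-AP exists iff some colour is used at least twice. With 11 colours, the colouring i ↦ i on {1, ..., 11} uses each colour once, avoiding any monochromatic pair, so W(11, 2) > 11. For {1, ..., 12}, pigeonhole forces two integers of the same colour, which form a monochromatic 2-AP. Hence W(11, 2) = 12.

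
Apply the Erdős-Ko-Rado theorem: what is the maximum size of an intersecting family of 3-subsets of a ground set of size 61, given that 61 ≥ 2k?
max |F| = C(60, 2) = 1770

The Erdős-Ko-Rado theorem states: for n ≥ 2k, an intersecting family of k-subsets of an n-element set has size at most C(n − 1, k − 1), with equality for 'star' families {A ⊆ [n] : |A| = k, i ∈ A} (fix an element i). For n = 61, k = 3: C(60, 2) = 1770.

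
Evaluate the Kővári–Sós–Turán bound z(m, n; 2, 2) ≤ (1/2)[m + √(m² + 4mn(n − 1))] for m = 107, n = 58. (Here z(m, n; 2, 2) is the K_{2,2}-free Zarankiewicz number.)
z(107, 58; 2, 2) ≤ (1/2)[107 + √(107² + 4·107·58·57)] = (1/2)[107 + √1426417] = 650.6635

Kővári–Sós–Turán: let r_1, ..., r_107 be the row sums and z = Σ r_i the total number of 1s. Each pair of columns can share at most one row with both entries 1 (else a 2×2 all-ones block appears), so Σ_i C(r_i, 2) ≤ C(58, 2) = 1653. By convexity Σ_i C(r_i, 2) ≥ 107·C(z/107, 2) = z(z − 107)/(2·107), giving z² − 107z − 107·58·57 ≤ 0 and hence z ≤ (1/2)[107 + √(11449 + 4·353742)] = (1/2)[107 + √1426417] ≈ (1/2)(107 + 1194.327) = 650.6635.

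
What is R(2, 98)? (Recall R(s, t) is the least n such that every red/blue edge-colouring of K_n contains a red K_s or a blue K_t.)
R(2, 98) = 98

R(2, k) = k for all k ≥ 2: in a 2-colouring of K_k, either some edge is red (a red K_2) or all edges are blue (a blue K_k). And K_{97} coloured all-blue has no blue K_98, so R(2, 98) > 97. Hence R(2, 98) = 98.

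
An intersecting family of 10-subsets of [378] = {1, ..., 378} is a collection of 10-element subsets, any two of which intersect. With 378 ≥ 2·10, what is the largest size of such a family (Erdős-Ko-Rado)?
max |F| = C(377, 9) = 385055032424079875

Erdős-Ko-Rado (1961): when n ≥ 2k, max |F| = C(n−1, k−1). The bound is attained by the star {A : i ∈ A} for any fixed i ∈ [n]. Here C(378−1, 10−1) = C(377, 9) = 385055032424079875.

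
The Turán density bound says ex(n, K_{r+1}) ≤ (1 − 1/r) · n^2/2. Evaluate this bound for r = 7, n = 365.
Turán density bound = (6/7) · 365^2/2 = 399675/7 ≈ 57096.4286

Turán's theorem: ex(n, K_{r+1}) is achieved by the complete r-partite Turán graph T(n, r) with parts as balanced as possible, and is at most (1 − 1/r) · n^2/2. For r = 7, n = 365: the density bound is (6/7) · 133225/2 = 399675/7 ≈ 57096.4286. The integer-valued extremum is e(T(365, 7)) = 57096, which is strictly less than the density bound 399675/7 since 7 ∤ 365 (the parts of T(365, 7) cannot all be equal).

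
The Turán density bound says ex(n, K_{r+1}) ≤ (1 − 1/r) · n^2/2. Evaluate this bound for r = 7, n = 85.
Turán density bound = (6/7) · 85^2/2 = 21675/7 ≈ 3096.4286

Turán's theorem: ex(n, K_{r+1}) is achieved by the complete r-partite Turán graph T(n, r) with parts as balanced as possible, and is at most (1 − 1/r) · n^2/2. For r = 7, n = 85: the density bound is (6/7) · 7225/2 = 21675/7 ≈ 3096.4286. The integer-valued extremum is e(T(85, 7)) = 3096, which is strictly less than the density bound 21675/7 since 7 ∤ 85 (the parts of T(85, 7) cannot all be equal).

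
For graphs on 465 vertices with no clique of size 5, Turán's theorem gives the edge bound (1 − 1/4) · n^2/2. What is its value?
Turán density bound = (3/4) · 465^2/2 = 648675/8 ≈ 81084.375

Turán's theorem: ex(n, K_{r+1}) is achieved by the complete r-partite Turán graph T(n, r) with parts as balanced as possible, and is at most (1 − 1/r) · n^2/2. For r = 4, n = 465: the density bound is (3/4) · 216225/2 = 648675/8 ≈ 81084.375. The integer-valued extremum is e(T(465, 4)) = 81084, which is strictly less than the density bound 648675/8 since 4 ∤ 465 (the parts of T(465, 4) cannot all be equal).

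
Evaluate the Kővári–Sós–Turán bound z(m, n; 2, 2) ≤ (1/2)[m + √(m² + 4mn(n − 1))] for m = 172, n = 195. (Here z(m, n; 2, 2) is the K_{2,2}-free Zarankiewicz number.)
z(172, 195; 2, 2) ≤ (1/2)[172 + √(172² + 4·172·195·194)] = (1/2)[172 + √26056624] = 2638.2845

Kővári–Sós–Turán: let r_1, ..., r_172 be the row sums and z = Σ r_i the total number of 1s. Each pair of columns can share at most one row with both entries 1 (else a 2×2 all-ones block appears), so Σ_i C(r_i, 2) ≤ C(195, 2) = 18915. By convexity Σ_i C(r_i, 2) ≥ 172·C(z/172, 2) = z(z − 172)/(2·172), giving z² − 172z − 172·195·194 ≤ 0 and hence z ≤ (1/2)[172 + √(29584 + 4·6506760)] = (1/2)[172 + √26056624] ≈ (1/2)(172 + 5104.5689) = 2638.2845.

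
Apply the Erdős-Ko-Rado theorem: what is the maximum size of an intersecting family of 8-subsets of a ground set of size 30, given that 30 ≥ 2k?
max |F| = C(29, 7) = 1560780

Erdős-Ko-Rado (1961): when n ≥ 2k, max |F| = C(n−1, k−1). The bound is attained by the star {A : i ∈ A} for any fixed i ∈ [n]. Here C(30−1, 8−1) = C(29, 7) = 1560780.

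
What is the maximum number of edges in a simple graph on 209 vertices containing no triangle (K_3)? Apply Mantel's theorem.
ex(209, K_3) = ⌊209^2/4⌋ = 10920

Mantel (1907): a triangle-free graph on n vertices has at most ⌊n^2/4⌋ edges, with equality for the complete bipartite graph K_{⌊n/2⌋, ⌈n/2⌉}. For n = 209: ⌊209^2/4⌋ = ⌊43681/4⌋ = 10920. The extremal graph is K_{104, 105}, which has 104·105 = 10920 edges.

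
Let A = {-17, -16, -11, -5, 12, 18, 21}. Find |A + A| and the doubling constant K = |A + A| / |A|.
K = |A + A| / |A| = 25/7

Enumerate A + A = {a + b : a, b ∈ A}. With |A| = 7, there are |A|^2 = 49 ordered sum pairs; collecting distinct values, A + A = {-34, -33, -32, -28, -27, -22, -21, -16, -10, -5, -4, 1, 2, 4, 5, 7, 10, 13, 16, 24, 30, 33, 36, 39, 42}, so |A + A| = 25. Thus K = 25/7. For comparison, the minimum possible |A + A| over all 7-element sets is 2·7 − 1 = 13 (so min K = 13/7), attained only by arithmetic progressions.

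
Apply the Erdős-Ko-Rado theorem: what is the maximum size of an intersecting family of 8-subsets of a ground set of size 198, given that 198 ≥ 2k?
max |F| = C(197, 7) = 2051256675104

Erdős-Ko-Rado (1961): when n ≥ 2k, max |F| = C(n−1, k−1). The bound is attained by the star {A : i ∈ A} for any fixed i ∈ [n]. Here C(198−1, 8−1) = C(197, 7) = 2051256675104.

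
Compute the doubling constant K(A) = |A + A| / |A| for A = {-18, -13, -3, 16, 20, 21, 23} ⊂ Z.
K = |A + A| / |A| = 27/7

Enumerate A + A = {a + b : a, b ∈ A}. With |A| = 7, there are |A|^2 = 49 ordered sum pairs; collecting distinct values, A + A = {-36, -31, -26, -21, -16, -6, -2, 2, 3, 5, 7, 8, 10, 13, 17, 18, 20, 32, 36, 37, 39, 40, 41, 42, 43, 44, 46}, so |A + A| = 27. Thus K = 27/7. For comparison, the minimum possible |A + A| over all 7-element sets is 2·7 − 1 = 13 (so min K = 13/7), attained only by arithmetic progressions.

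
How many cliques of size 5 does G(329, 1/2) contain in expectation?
E[# K_5] = C(329, 5) · (1/2)^C(5, 2) = 31155678190 / 2^10 = 15577839095/512 ≈ 30425466.982422

For each 5-subset S of vertices (there are C(329, 5) = 31155678190 such S), let X_S = 1 if S induces a K_5 (all C(5, 2) = 10 edges present). Then P(X_S = 1) = (1/2)^10 = 1/1024. By linearity of expectation, E[# K_5] = C(329, 5) · (1/2)^10 = 31155678190 / 1024 = 15577839095/512 ≈ 30425466.982422.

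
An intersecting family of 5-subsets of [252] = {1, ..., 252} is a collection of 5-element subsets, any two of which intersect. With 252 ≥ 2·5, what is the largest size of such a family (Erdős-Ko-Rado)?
max |F| = C(251, 4) = 161455750

Erdős-Ko-Rado (1961): when n ≥ 2k, max |F| = C(n−1, k−1). The bound is attained by the star {A : i ∈ A} for any fixed i ∈ [n]. Here C(252−1, 5−1) = C(251, 4) = 161455750.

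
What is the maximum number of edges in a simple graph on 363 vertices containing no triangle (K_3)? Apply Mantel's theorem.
ex(363, K_3) = ⌊363^2/4⌋ = 32942

Mantel (1907): a triangle-free graph on n vertices has at most ⌊n^2/4⌋ edges, with equality for the complete bipartite graph K_{⌊n/2⌋, ⌈n/2⌉}. For n = 363: ⌊363^2/4⌋ = ⌊131769/4⌋ = 32942. The extremal graph is K_{181, 182}, which has 181·182 = 32942 edges.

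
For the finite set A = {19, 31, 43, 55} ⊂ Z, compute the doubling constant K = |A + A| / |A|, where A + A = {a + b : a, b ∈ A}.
K = |A + A| / |A| = 7/4

Enumerate A + A = {a + b : a, b ∈ A}. With |A| = 4, there are |A|^2 = 16 ordered sum pairs; collecting distinct values, A + A = {38, 50, 62, 74, 86, 98, 110}, so |A + A| = 7. Thus K = 7/4. Here |A + A| = 2|A| − 1 = 7, the minimum possible — so K = 7/4 is minimal, which holds iff A is an arithmetic progression.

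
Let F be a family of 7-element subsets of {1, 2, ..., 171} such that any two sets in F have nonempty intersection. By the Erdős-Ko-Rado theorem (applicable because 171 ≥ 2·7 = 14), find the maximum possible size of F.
max |F| = C(170, 6) = 30663442810

The Erdős-Ko-Rado theorem states: for n ≥ 2k, an intersecting family of k-subsets of an n-element set has size at most C(n − 1, k − 1), with equality for 'star' families {A ⊆ [n] : |A| = k, i ∈ A} (fix an element i). For n = 171, k = 7: C(170, 6) = 30663442810.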